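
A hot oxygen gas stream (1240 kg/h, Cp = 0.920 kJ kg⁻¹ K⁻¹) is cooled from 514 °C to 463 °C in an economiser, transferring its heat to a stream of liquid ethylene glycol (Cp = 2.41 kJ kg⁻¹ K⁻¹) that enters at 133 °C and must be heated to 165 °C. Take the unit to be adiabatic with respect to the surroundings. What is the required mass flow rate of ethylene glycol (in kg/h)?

Heat released by hot stream: Q = 1240 × 0.920 × (514 − 463) = 58181 kJ/h
Energy balance on cold side (adiabatic exchanger): Q = ṁ_c·Cp_c·(T_c,out − T_c,in)
ṁ_c = 58181 / [2.41 × (165 − 133)] = 754.42 kg/h

ṁ_c = 754 kg/h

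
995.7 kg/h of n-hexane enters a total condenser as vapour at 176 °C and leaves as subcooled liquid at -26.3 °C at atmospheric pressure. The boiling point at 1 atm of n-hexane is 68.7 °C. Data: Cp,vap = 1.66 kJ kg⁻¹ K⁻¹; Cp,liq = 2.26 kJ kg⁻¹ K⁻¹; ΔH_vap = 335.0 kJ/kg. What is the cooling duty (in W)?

vapour 176→68.7 °C: -178.12 kJ/kg
condensation at 68.7 °C: -335 kJ/kg
liquid 68.7→-26.3 °C: -214.7 kJ/kg
Δh = -178.12 + -335 + -214.7 = -727.82 kJ/kg
Q = ṁ·Δh = 995.7 kg/h × -727.82 kJ/kg = -724690 kJ/h
|Q| = 201.3 kW = 201300 W

Q_c = 201000 W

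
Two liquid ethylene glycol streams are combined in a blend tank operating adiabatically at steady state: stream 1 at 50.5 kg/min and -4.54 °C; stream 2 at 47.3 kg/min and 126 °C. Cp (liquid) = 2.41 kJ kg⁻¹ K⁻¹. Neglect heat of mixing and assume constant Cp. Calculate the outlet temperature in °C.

T_out = 58.6 °C

No heat crosses the boundary, so H_out = H_in.
Σ ṁᵢCp,ᵢTᵢ = 50.5×2.41×-4.54 + 47.3×2.41×126 = 13811
Σ ṁᵢCp,ᵢ = 50.5×2.41 + 47.3×2.41 = 235.7
T_out = 13811 / 235.7 = 58.594 °C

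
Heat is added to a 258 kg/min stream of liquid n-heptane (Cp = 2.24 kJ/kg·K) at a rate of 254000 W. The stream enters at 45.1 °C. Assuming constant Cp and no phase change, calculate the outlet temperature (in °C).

T_out = 71.5 °C

Q = 254000 W = 15240 kJ/min
ΔT = Q/(ṁ·Cp) = 15240/(258×2.24) = 26.37 K
T_out = 45.1 + 26.37 = 71.47 °C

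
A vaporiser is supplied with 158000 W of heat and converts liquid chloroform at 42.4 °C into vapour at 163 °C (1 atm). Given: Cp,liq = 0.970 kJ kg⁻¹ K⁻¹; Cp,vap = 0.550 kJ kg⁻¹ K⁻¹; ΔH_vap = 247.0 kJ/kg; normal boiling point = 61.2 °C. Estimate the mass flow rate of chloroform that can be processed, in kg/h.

Δh = 0.970×(61.2−42.4) + 247.0 + 0.550×(163−61.2) = 321.23 kJ/kg
Q = 158000 W = 158 kJ/s = 568800 kJ/h
ṁ = Q/Δh = 568800 / 321.23 = 1770.7 kg/h

ṁ = 1770 kg/h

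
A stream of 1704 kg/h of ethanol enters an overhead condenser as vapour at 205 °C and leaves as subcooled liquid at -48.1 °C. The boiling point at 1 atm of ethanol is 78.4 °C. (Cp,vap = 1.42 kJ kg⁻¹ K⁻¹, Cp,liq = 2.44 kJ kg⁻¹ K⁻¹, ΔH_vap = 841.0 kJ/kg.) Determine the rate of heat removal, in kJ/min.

Q_c = 37800 kJ/min

vapour 205→78.4 °C: -179.77 kJ/kg
condensation at 78.4 °C: -841 kJ/kg
liquid 78.4→-48.1 °C: -308.66 kJ/kg
Δh = -179.77 + -841 + -308.66 = -1329.4 kJ/kg
Q = ṁ·Δh = 1704 kg/h × -1329.4 kJ/kg = -2.2654e+06 kJ/h
|Q| = 629.26 kW = 37756 kJ/min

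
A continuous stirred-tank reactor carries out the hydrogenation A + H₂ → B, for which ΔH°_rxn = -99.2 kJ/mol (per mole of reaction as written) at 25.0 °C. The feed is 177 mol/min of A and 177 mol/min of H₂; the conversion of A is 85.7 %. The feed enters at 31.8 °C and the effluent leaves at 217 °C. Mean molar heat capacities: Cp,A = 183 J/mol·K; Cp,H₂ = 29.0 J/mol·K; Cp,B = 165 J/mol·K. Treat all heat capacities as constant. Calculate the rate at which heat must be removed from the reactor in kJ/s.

Extent of reaction ξ = 0.857 × 177 = 151.69 mol/min
Reaction term: ξ·ΔH°_rxn = 151.69 × -99.2 = -15048 kJ/min
Sensible, feed 31.8→25 °C: -255.16 kJ/min
Outlet flows (mol/min): A 25.311, H₂ 25.311, B 151.69
Sensible, products 25→217 °C: 5835.8 kJ/min
Q = ΔH = -9466.9 kJ/min = -157.78 kW
Heat removed = 157.78 kJ/s

Q_out = 158 kJ/s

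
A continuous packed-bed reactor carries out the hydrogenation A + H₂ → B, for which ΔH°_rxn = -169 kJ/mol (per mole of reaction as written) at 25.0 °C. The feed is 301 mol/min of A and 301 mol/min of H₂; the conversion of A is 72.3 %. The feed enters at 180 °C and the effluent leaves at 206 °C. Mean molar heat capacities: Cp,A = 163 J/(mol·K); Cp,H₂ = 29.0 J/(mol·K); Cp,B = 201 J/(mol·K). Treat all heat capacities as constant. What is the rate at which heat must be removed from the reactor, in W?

Q_out = 582000 W

Extent of reaction ξ = 0.723 × 301 = 217.62 mol/min
Reaction term: ξ·ΔH°_rxn = 217.62 × -169 = -36778 kJ/min
Sensible, feed 180→25 °C: -8957.8 kJ/min
Outlet flows (mol/min): A 83.377, H₂ 83.377, B 217.62
Sensible, products 25→206 °C: 10815 kJ/min
Q = ΔH = -34921 kJ/min = -582.02 kW
Heat removed = 582020 W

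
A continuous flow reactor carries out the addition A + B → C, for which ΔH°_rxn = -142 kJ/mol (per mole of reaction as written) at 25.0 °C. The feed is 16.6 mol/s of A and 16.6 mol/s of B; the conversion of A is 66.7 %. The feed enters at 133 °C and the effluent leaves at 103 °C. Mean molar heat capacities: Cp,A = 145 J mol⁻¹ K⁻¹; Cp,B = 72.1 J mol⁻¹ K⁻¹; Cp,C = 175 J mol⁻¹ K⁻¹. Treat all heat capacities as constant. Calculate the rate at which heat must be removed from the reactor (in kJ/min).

Extent of reaction ξ = 0.667 × 16.6 = 11.072 mol/s
Reaction term: ξ·ΔH°_rxn = 11.072 × -142 = -1572.3 kJ/s
Sensible, feed 133→25 °C: -389.22 kJ/s
Outlet flows (mol/s): A 5.5278, B 5.5278, C 11.072
Sensible, products 25→103 °C: 244.74 kJ/s
Q = ΔH = -1716.7 kJ/s = -1716.7 kW
Heat removed = 103000 kJ/min

Q_out = 103000 kJ/min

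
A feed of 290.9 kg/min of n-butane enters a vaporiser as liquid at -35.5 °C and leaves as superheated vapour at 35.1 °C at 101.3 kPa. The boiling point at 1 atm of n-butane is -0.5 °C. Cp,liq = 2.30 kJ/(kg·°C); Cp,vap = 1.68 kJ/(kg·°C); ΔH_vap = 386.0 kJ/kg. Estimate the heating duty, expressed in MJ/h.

liquid -35.5→-0.5 °C: 80.5 kJ/kg
vaporisation at -0.5 °C: 386 kJ/kg
vapour -0.5→35.1 °C: 59.808 kJ/kg
Δh = 80.5 + 386 + 59.808 = 526.31 kJ/kg
Q = ṁ·Δh = 290.9 kg/min × 526.31 kJ/kg = 153100 kJ/min
|Q| = 2551.7 kW = 9186.2 MJ/h

Q = 9190 MJ/h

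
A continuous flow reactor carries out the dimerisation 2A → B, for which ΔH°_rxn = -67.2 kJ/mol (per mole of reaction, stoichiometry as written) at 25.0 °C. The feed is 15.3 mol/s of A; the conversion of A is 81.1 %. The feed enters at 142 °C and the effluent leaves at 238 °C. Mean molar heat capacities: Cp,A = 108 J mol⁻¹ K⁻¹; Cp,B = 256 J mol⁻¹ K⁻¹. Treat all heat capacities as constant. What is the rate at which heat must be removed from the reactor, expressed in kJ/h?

Q_out = 740000 kJ/h

Extent of reaction ξ = 0.811 × 15.3 / 2 = 6.2042 mol/s
Reaction term: ξ·ΔH°_rxn = 6.2042 × -67.2 = -416.92 kJ/s
Sensible, feed 142→25 °C: -193.33 kJ/s
Outlet flows (mol/s): A 2.8917, B 6.2042
Sensible, products 25→238 °C: 404.82 kJ/s
Q = ΔH = -205.43 kJ/s = -205.43 kW
Heat removed = 739540 kJ/h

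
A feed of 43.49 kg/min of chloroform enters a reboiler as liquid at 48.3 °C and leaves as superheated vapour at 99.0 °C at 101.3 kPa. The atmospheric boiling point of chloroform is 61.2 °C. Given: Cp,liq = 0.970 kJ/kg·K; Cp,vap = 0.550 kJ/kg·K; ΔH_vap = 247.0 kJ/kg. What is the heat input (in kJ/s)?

Q = 203 kJ/s

liquid 48.3→61.2 °C: 12.513 kJ/kg
vaporisation at 61.2 °C: 247 kJ/kg
vapour 61.2→99.0 °C: 20.79 kJ/kg
Δh = 12.513 + 247 + 20.79 = 280.3 kJ/kg
Q = ṁ·Δh = 43.49 kg/min × 280.3 kJ/kg = 12190 kJ/min
|Q| = 203.17 kW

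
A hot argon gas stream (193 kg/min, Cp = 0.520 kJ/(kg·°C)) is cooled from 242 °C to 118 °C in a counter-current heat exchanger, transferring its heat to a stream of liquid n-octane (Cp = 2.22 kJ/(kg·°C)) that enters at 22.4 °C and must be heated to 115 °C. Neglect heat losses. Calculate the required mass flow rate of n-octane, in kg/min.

ṁ_c = 60.5 kg/min

Heat released by hot stream: Q = 193 × 0.520 × (242 − 118) = 12445 kJ/min
Energy balance on cold side (adiabatic exchanger): Q = ṁ_c·Cp_c·(T_c,out − T_c,in)
ṁ_c = 12445 / [2.22 × (115 − 22.4)] = 60.537 kg/min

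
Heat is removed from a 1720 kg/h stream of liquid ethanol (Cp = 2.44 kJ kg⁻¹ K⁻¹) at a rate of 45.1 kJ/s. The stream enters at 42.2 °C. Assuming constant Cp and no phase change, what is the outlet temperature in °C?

T_out = 3.51 °C

Q = 45.1 kJ/s = 162360 kJ/h
ΔT = Q/(ṁ·Cp) = 162360/(1720×2.44) = 38.687 K
T_out = 42.2 − 38.687 = 3.5134 °C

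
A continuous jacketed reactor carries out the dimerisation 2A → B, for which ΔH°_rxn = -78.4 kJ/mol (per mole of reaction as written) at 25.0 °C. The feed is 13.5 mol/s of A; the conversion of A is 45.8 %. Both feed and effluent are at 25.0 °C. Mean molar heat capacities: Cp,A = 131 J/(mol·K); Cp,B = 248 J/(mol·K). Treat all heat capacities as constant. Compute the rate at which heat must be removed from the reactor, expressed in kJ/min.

Q_out = 14500 kJ/min

Extent of reaction ξ = 0.458 × 13.5 / 2 = 3.0915 mol/s
Reaction term: ξ·ΔH°_rxn = 3.0915 × -78.4 = -242.37 kJ/s
Q = ΔH = -242.37 kJ/s = -242.37 kW
Heat removed = 14542 kJ/min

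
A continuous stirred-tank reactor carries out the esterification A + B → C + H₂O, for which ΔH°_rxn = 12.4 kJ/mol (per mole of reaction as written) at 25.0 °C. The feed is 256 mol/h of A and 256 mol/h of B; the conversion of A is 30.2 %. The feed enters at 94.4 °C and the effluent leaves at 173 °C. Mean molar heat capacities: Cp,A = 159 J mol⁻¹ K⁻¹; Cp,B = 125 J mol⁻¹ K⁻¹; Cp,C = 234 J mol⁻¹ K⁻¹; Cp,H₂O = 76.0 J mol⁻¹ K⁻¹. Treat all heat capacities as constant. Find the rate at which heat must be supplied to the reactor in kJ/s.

Extent of reaction ξ = 0.302 × 256 = 77.312 mol/h
Reaction term: ξ·ΔH°_rxn = 77.312 × 12.4 = 958.67 kJ/h
Sensible, feed 94.4→25 °C: -5045.7 kJ/h
Outlet flows (mol/h): A 178.69, B 178.69, C 77.312, H₂O 77.312
Sensible, products 25→173 °C: 11058 kJ/h
Q = ΔH = 6970.7 kJ/h = 1.9363 kW
Heat supplied = 1.9363 kJ/s

Q_in = 1.94 kJ/s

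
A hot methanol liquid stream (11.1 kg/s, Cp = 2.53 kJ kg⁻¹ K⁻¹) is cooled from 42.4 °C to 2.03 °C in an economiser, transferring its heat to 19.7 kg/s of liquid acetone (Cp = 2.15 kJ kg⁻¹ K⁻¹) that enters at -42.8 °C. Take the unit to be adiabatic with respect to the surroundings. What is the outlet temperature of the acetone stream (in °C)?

T_c,out = -16.0 °C

Heat released by hot stream: Q = 11.1 × 2.53 × (42.4 − 2.03) = 1133.7 kJ/s
Energy balance on cold side (adiabatic exchanger): Q = ṁ_c·Cp_c·(T_c,out − T_c,in)
T_c,out = -42.8 + 1133.7/(19.7 × 2.15) = -16.033 °C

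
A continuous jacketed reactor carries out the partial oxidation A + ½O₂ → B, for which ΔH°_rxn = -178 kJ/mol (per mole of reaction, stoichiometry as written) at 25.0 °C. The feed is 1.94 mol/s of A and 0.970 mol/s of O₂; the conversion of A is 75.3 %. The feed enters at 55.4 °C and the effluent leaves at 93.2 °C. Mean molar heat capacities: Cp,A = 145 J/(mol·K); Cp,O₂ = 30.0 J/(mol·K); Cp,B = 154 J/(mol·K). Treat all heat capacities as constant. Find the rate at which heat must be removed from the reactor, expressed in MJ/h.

Extent of reaction ξ = 0.753 × 1.94 = 1.4608 mol/s
Reaction term: ξ·ΔH°_rxn = 1.4608 × -178 = -260.03 kJ/s
Sensible, feed 55.4→25 °C: -9.4362 kJ/s
Outlet flows (mol/s): A 0.47918, O₂ 0.23959, B 1.4608
Sensible, products 25→93.2 °C: 20.572 kJ/s
Q = ΔH = -248.89 kJ/s = -248.89 kW
Heat removed = 896.01 MJ/h

Q_out = 896 MJ/h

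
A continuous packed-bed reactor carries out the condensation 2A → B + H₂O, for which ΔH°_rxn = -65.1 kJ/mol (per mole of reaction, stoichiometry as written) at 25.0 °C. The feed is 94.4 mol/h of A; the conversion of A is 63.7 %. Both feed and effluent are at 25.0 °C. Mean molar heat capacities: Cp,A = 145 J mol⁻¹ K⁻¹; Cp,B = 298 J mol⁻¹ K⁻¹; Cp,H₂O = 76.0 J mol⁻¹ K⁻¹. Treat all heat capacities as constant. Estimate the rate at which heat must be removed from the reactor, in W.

Q_out = 544 W

Extent of reaction ξ = 0.637 × 94.4 / 2 = 30.066 mol/h
Reaction term: ξ·ΔH°_rxn = 30.066 × -65.1 = -1957.3 kJ/h
Q = ΔH = -1957.3 kJ/h = -0.5437 kW
Heat removed = 543.7 W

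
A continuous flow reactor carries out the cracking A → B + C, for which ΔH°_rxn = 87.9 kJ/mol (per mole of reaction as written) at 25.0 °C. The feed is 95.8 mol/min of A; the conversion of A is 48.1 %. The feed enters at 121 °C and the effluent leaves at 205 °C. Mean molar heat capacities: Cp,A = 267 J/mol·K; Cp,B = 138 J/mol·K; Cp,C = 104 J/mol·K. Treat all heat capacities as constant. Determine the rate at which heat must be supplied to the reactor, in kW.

Q_in = 99.9 kW

Extent of reaction ξ = 0.481 × 95.8 = 46.08 mol/min
Reaction term: ξ·ΔH°_rxn = 46.08 × 87.9 = 4050.4 kJ/min
Sensible, feed 121→25 °C: -2455.5 kJ/min
Outlet flows (mol/min): A 49.72, B 46.08, C 46.08
Sensible, products 25→205 °C: 4396.8 kJ/min
Q = ΔH = 5991.7 kJ/min = 99.861 kW
Heat supplied = 99.861 kW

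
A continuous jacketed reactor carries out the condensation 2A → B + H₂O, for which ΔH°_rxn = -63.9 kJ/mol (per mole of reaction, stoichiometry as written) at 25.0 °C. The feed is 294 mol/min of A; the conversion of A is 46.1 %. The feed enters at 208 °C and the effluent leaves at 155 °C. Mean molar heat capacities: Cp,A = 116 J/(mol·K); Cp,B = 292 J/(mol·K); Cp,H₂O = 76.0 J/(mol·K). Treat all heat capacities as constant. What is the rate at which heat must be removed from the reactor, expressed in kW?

Extent of reaction ξ = 0.461 × 294 / 2 = 67.767 mol/min
Reaction term: ξ·ΔH°_rxn = 67.767 × -63.9 = -4330.3 kJ/min
Sensible, feed 208→25 °C: -6241 kJ/min
Outlet flows (mol/min): A 158.47, B 67.767, H₂O 67.767
Sensible, products 25→155 °C: 5631.6 kJ/min
Q = ΔH = -4939.7 kJ/min = -82.328 kW
Heat removed = 82.328 kW

Q_out = 82.3 kW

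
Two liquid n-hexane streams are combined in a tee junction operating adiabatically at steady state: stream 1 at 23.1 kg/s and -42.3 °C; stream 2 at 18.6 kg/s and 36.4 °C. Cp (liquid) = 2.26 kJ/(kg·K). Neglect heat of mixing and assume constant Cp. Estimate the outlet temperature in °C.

T_out = -7.20 °C

Adiabatic, steady state ⇒ Σ ṁᵢCp,ᵢ(T_out − Tᵢ) = 0
Σ ṁᵢCp,ᵢTᵢ = 23.1×2.26×-42.3 + 18.6×2.26×36.4 = -678.2
Σ ṁᵢCp,ᵢ = 23.1×2.26 + 18.6×2.26 = 94.242
T_out = -678.2 / 94.242 = -7.1964 °C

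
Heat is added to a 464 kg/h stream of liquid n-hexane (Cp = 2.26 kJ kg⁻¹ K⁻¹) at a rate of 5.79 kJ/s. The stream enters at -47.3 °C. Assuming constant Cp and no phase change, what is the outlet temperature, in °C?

Q = 5.79 kJ/s = 20844 kJ/h
ΔT = Q/(ṁ·Cp) = 20844/(464×2.26) = 19.877 K
T_out = -47.3 + 19.877 = -27.423 °C

T_out = -27.4 °C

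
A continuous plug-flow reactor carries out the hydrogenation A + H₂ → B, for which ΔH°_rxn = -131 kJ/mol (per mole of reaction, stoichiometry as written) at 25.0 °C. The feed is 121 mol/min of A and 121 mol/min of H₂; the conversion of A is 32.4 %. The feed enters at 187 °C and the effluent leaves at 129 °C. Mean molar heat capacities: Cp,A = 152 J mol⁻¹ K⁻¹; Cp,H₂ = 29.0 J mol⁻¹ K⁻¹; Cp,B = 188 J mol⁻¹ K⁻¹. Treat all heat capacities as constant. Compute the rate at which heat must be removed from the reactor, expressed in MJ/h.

Q_out = 383 MJ/h

Extent of reaction ξ = 0.324 × 121 = 39.204 mol/min
Reaction term: ξ·ΔH°_rxn = 39.204 × -131 = -5135.7 kJ/min
Sensible, feed 187→25 °C: -3548 kJ/min
Outlet flows (mol/min): A 81.796, H₂ 81.796, B 39.204
Sensible, products 25→129 °C: 2306.2 kJ/min
Q = ΔH = -6377.4 kJ/min = -106.29 kW
Heat removed = 382.65 MJ/h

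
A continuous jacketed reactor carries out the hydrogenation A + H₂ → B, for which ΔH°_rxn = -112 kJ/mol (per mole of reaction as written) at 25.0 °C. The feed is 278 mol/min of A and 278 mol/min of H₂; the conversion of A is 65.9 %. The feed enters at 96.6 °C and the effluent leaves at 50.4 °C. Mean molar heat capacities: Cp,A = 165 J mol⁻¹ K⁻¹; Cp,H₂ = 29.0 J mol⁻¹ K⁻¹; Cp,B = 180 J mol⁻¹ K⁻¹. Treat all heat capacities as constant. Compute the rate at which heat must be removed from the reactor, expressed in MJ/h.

Extent of reaction ξ = 0.659 × 278 = 183.2 mol/min
Reaction term: ξ·ΔH°_rxn = 183.2 × -112 = -20519 kJ/min
Sensible, feed 96.6→25 °C: -3861.5 kJ/min
Outlet flows (mol/min): A 94.798, H₂ 94.798, B 183.2
Sensible, products 25→50.4 °C: 1304.7 kJ/min
Q = ΔH = -23075 kJ/min = -384.59 kW
Heat removed = 1384.5 MJ/h

Q_out = 1380 MJ/h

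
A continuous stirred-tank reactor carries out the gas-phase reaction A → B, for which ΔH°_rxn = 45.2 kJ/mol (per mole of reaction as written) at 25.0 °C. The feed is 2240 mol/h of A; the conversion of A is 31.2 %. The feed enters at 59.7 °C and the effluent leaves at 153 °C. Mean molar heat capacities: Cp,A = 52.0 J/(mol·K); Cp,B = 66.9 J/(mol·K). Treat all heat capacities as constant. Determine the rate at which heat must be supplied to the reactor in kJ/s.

Q_in = 12.2 kJ/s

Extent of reaction ξ = 0.312 × 2240 = 698.88 mol/h
Reaction term: ξ·ΔH°_rxn = 698.88 × 45.2 = 31589 kJ/h
Sensible, feed 59.7→25 °C: -4041.9 kJ/h
Outlet flows (mol/h): A 1541.1, B 698.88
Sensible, products 25→153 °C: 16242 kJ/h
Q = ΔH = 43790 kJ/h = 12.164 kW
Heat supplied = 12.164 kJ/s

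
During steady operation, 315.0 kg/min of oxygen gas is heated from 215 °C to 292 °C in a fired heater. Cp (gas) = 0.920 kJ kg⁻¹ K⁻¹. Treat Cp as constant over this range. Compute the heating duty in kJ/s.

Q = 372 kJ/s

Q = ṁ·Cp·ΔT = 315.0 × 0.920 × (292 − 215) = 22315 kJ/min
Converting: 22315 / 60 s = 371.91 kW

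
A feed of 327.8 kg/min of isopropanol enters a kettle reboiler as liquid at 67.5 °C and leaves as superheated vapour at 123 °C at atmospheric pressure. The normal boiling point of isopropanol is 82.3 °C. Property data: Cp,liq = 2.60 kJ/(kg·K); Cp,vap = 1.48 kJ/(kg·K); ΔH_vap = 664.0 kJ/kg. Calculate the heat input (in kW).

liquid 67.5→82.3 °C: 38.48 kJ/kg
vaporisation at 82.3 °C: 664 kJ/kg
vapour 82.3→123 °C: 60.236 kJ/kg
Δh = 38.48 + 664 + 60.236 = 762.72 kJ/kg
Q = ṁ·Δh = 327.8 kg/min × 762.72 kJ/kg = 250020 kJ/min
|Q| = 4167 kW

Q = 4170 kW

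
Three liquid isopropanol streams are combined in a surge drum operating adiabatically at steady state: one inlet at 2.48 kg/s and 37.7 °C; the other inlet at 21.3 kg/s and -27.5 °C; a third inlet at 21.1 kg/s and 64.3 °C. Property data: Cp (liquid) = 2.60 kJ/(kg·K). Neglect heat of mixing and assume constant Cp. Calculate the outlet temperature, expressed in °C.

Energy balance with Q = 0: Σ ṁᵢCp,ᵢ(T_out − Tᵢ) = 0
Σ ṁᵢCp,ᵢTᵢ = 2.48×2.60×37.7 + 21.3×2.60×-27.5 + 21.1×2.60×64.3 = 2247.6
Σ ṁᵢCp,ᵢ = 2.48×2.60 + 21.3×2.60 + 21.1×2.60 = 116.69
T_out = 2247.6 / 116.69 = 19.262 °C

T_out = 19.3 °C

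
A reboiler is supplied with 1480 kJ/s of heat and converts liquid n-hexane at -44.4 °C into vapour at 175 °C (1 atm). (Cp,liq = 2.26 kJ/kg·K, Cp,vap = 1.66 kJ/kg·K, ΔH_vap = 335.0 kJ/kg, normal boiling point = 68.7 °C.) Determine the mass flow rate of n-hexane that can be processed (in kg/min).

Δh = 2.26×(68.7−-44.4) + 335.0 + 1.66×(175−68.7) = 767.06 kJ/kg
Q = 1480 kJ/s = 1480 kJ/s = 88800 kJ/min
ṁ = Q/Δh = 88800 / 767.06 = 115.77 kg/min

ṁ = 116 kg/min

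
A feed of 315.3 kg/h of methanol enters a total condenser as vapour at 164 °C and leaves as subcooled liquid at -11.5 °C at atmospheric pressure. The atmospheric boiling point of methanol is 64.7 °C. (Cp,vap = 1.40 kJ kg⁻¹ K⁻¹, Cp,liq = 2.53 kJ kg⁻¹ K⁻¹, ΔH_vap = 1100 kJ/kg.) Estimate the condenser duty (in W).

vapour 164→64.7 °C: -139.02 kJ/kg
condensation at 64.7 °C: -1100 kJ/kg
liquid 64.7→-11.5 °C: -192.79 kJ/kg
Δh = -139.02 + -1100 + -192.79 = -1431.8 kJ/kg
Q = ṁ·Δh = 315.3 kg/h × -1431.8 kJ/kg = -451450 kJ/h
|Q| = 125.4 kW = 125400 W

Q_c = 125000 W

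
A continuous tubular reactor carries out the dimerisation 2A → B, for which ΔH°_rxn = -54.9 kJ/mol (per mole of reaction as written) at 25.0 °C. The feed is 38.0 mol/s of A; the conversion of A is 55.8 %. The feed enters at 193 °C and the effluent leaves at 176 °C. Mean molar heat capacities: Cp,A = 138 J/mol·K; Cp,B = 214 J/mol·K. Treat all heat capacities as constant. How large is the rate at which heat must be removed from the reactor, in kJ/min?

Q_out = 46200 kJ/min

Extent of reaction ξ = 0.558 × 38.0 / 2 = 10.602 mol/s
Reaction term: ξ·ΔH°_rxn = 10.602 × -54.9 = -582.05 kJ/s
Sensible, feed 193→25 °C: -880.99 kJ/s
Outlet flows (mol/s): A 16.796, B 10.602
Sensible, products 25→176 °C: 692.59 kJ/s
Q = ΔH = -770.45 kJ/s = -770.45 kW
Heat removed = 46227 kJ/min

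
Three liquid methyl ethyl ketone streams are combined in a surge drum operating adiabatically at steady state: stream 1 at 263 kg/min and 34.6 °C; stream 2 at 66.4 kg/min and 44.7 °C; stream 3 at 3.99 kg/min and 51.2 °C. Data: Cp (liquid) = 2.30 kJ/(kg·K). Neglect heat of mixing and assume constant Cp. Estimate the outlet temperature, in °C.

T_out = 36.8 °C

Adiabatic, steady state ⇒ Σ ṁᵢCp,ᵢ(T_out − Tᵢ) = 0
Σ ṁᵢCp,ᵢTᵢ = 263×2.30×34.6 + 66.4×2.30×44.7 + 3.99×2.30×51.2 = 28226
Σ ṁᵢCp,ᵢ = 263×2.30 + 66.4×2.30 + 3.99×2.30 = 766.8
T_out = 28226 / 766.8 = 36.81 °C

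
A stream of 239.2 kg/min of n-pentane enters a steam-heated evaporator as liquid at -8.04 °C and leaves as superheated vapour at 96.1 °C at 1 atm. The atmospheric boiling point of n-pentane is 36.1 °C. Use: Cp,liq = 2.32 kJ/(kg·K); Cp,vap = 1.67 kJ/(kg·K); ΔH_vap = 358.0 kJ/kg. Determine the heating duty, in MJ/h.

liquid -8.04→36.1 °C: 102.4 kJ/kg
vaporisation at 36.1 °C: 358 kJ/kg
vapour 36.1→96.1 °C: 100.2 kJ/kg
Δh = 102.4 + 358 + 100.2 = 560.6 kJ/kg
Q = ṁ·Δh = 239.2 kg/min × 560.6 kJ/kg = 134100 kJ/min
|Q| = 2234.9 kW = 8045.8 MJ/h

Q = 8050 MJ/h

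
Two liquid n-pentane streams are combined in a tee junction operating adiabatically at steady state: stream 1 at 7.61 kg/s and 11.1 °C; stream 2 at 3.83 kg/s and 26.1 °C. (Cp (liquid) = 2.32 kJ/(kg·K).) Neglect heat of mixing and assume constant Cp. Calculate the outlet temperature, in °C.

No heat crosses the boundary, so H_out = H_in.
Σ ṁᵢCp,ᵢTᵢ = 7.61×2.32×11.1 + 3.83×2.32×26.1 = 427.89
Σ ṁᵢCp,ᵢ = 7.61×2.32 + 3.83×2.32 = 26.541
T_out = 427.89 / 26.541 = 16.122 °C

T_out = 16.1 °C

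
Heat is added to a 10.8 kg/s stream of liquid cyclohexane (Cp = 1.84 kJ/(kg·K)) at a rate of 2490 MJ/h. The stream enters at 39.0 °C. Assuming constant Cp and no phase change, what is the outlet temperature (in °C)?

Q = 2490 MJ/h = 691.67 kJ/s
ΔT = Q/(ṁ·Cp) = 691.67/(10.8×1.84) = 34.806 K
T_out = 39.0 + 34.806 = 73.806 °C

T_out = 73.8 °C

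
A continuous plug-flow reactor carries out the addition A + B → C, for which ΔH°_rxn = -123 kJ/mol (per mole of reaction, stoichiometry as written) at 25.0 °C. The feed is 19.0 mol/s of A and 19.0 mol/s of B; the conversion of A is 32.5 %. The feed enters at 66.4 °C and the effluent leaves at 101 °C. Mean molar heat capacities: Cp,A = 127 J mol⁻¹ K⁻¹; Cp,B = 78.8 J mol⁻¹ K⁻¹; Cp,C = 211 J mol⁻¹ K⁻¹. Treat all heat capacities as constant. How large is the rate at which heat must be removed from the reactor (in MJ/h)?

Q_out = 2240 MJ/h

Extent of reaction ξ = 0.325 × 19.0 = 6.175 mol/s
Reaction term: ξ·ΔH°_rxn = 6.175 × -123 = -759.52 kJ/s
Sensible, feed 66.4→25 °C: -161.88 kJ/s
Outlet flows (mol/s): A 12.825, B 12.825, C 6.175
Sensible, products 25→101 °C: 299.62 kJ/s
Q = ΔH = -621.79 kJ/s = -621.79 kW
Heat removed = 2238.5 MJ/h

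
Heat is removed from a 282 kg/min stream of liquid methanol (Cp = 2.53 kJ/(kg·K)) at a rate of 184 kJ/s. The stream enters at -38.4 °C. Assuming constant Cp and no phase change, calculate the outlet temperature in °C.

T_out = -53.9 °C

Q = 184 kJ/s = 11040 kJ/min
ΔT = Q/(ṁ·Cp) = 11040/(282×2.53) = 15.474 K
T_out = -38.4 − 15.474 = -53.874 °C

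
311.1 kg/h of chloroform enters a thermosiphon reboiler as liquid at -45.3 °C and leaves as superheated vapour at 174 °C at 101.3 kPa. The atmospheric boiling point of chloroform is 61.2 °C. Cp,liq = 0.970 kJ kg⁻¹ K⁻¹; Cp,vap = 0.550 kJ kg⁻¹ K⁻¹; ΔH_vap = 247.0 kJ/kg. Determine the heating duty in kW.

liquid -45.3→61.2 °C: 103.3 kJ/kg
vaporisation at 61.2 °C: 247 kJ/kg
vapour 61.2→174 °C: 62.04 kJ/kg
Δh = 103.3 + 247 + 62.04 = 412.35 kJ/kg
Q = ṁ·Δh = 311.1 kg/h × 412.35 kJ/kg = 128280 kJ/h
|Q| = 35.633 kW

Q = 35.6 kW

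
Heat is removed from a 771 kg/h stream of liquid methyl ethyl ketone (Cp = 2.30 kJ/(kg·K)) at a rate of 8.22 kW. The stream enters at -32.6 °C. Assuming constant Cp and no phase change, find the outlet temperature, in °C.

T_out = -49.3 °C

Q = 8.22 kW = 29592 kJ/h
ΔT = Q/(ṁ·Cp) = 29592/(771×2.30) = 16.688 K
T_out = -32.6 − 16.688 = -49.288 °C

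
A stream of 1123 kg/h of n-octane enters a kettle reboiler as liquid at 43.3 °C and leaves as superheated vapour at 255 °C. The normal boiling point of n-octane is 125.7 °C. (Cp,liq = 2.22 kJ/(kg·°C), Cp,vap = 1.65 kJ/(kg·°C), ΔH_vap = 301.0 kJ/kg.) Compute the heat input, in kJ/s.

Q = 218 kJ/s

liquid 43.3→125.7 °C: 182.93 kJ/kg
vaporisation at 125.7 °C: 301 kJ/kg
vapour 125.7→255 °C: 213.34 kJ/kg
Δh = 182.93 + 301 + 213.34 = 697.27 kJ/kg
Q = ṁ·Δh = 1123 kg/h × 697.27 kJ/kg = 783040 kJ/h
|Q| = 217.51 kW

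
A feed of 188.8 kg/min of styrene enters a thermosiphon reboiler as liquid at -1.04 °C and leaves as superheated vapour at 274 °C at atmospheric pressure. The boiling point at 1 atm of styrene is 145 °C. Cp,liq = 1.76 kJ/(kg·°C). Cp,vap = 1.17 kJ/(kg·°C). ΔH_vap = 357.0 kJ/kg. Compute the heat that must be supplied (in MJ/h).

liquid -1.04→145 °C: 257.03 kJ/kg
vaporisation at 145 °C: 357 kJ/kg
vapour 145→274 °C: 150.93 kJ/kg
Δh = 257.03 + 357 + 150.93 = 764.96 kJ/kg
Q = ṁ·Δh = 188.8 kg/min × 764.96 kJ/kg = 144420 kJ/min
|Q| = 2407.1 kW = 8665.5 MJ/h

Q = 8670 MJ/h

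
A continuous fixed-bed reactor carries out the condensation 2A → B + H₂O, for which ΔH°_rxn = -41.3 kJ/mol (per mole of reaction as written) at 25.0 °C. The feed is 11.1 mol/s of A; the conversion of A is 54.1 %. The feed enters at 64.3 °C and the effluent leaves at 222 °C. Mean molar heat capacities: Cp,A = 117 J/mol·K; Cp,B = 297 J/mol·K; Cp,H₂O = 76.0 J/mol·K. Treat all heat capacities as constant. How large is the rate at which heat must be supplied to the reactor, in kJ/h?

Q_in = 587000 kJ/h

Extent of reaction ξ = 0.541 × 11.1 / 2 = 3.0026 mol/s
Reaction term: ξ·ΔH°_rxn = 3.0026 × -41.3 = -124.01 kJ/s
Sensible, feed 64.3→25 °C: -51.039 kJ/s
Outlet flows (mol/s): A 5.0949, B 3.0026, H₂O 3.0026
Sensible, products 25→222 °C: 338.06 kJ/s
Q = ΔH = 163.02 kJ/s = 163.02 kW
Heat supplied = 586870 kJ/h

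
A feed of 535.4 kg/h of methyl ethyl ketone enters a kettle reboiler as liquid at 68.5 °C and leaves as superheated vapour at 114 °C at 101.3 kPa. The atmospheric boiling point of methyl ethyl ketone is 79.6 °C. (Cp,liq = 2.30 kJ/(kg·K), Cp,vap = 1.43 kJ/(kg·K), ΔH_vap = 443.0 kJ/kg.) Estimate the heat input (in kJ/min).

liquid 68.5→79.6 °C: 25.53 kJ/kg
vaporisation at 79.6 °C: 443 kJ/kg
vapour 79.6→114 °C: 49.192 kJ/kg
Δh = 25.53 + 443 + 49.192 = 517.72 kJ/kg
Q = ṁ·Δh = 535.4 kg/h × 517.72 kJ/kg = 277190 kJ/h
|Q| = 76.997 kW = 4619.8 kJ/min

Q = 4620 kJ/min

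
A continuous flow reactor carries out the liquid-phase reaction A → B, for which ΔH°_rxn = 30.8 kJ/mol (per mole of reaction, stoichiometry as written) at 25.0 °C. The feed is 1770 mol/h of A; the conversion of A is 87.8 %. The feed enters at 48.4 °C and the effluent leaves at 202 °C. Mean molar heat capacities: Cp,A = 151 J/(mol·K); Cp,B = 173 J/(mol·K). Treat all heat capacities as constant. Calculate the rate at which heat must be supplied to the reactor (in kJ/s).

Q_in = 26.4 kJ/s

Extent of reaction ξ = 0.878 × 1770 = 1554.1 mol/h
Reaction term: ξ·ΔH°_rxn = 1554.1 × 30.8 = 47865 kJ/h
Sensible, feed 48.4→25 °C: -6254.1 kJ/h
Outlet flows (mol/h): A 215.94, B 1554.1
Sensible, products 25→202 °C: 53358 kJ/h
Q = ΔH = 94969 kJ/h = 26.38 kW
Heat supplied = 26.38 kJ/s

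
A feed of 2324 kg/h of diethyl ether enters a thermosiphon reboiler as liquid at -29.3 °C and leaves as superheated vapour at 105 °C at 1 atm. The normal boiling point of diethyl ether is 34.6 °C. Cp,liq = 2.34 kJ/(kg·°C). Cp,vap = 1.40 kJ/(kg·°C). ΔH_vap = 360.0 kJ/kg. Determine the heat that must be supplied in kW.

Q = 393 kW

liquid -29.3→34.6 °C: 149.53 kJ/kg
vaporisation at 34.6 °C: 360 kJ/kg
vapour 34.6→105 °C: 98.56 kJ/kg
Δh = 149.53 + 360 + 98.56 = 608.09 kJ/kg
Q = ṁ·Δh = 2324 kg/h × 608.09 kJ/kg = 1.4132e+06 kJ/h
|Q| = 392.55 kW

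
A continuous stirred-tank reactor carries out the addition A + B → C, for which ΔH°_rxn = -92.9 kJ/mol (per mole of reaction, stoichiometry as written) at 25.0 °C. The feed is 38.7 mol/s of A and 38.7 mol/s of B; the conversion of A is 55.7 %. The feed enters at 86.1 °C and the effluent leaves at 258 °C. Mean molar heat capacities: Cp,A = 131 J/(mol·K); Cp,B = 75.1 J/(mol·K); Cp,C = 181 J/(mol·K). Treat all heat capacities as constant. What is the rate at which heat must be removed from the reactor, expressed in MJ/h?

Extent of reaction ξ = 0.557 × 38.7 = 21.556 mol/s
Reaction term: ξ·ΔH°_rxn = 21.556 × -92.9 = -2002.5 kJ/s
Sensible, feed 86.1→25 °C: -487.34 kJ/s
Outlet flows (mol/s): A 17.144, B 17.144, C 21.556
Sensible, products 25→258 °C: 1732.4 kJ/s
Q = ΔH = -757.52 kJ/s = -757.52 kW
Heat removed = 2727.1 MJ/h

Q_out = 2730 MJ/h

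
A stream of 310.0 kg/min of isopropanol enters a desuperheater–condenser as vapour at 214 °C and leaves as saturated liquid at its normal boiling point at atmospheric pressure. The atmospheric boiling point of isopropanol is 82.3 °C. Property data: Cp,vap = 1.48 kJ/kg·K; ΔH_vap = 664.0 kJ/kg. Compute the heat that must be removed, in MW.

Q_c = 4.44 MW

vapour 214→82.3 °C: -194.92 kJ/kg
condensation at 82.3 °C: -664 kJ/kg
Δh = -194.92 + -664 = -858.92 kJ/kg
Q = ṁ·Δh = 310.0 kg/min × -858.92 kJ/kg = -266260 kJ/min
|Q| = 4437.7 kW = 4.4377 MW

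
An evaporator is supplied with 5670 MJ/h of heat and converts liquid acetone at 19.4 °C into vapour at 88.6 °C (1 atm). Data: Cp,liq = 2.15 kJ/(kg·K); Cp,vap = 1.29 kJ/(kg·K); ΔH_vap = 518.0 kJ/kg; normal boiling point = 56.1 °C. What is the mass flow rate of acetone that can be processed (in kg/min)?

ṁ = 148 kg/min

Δh = 2.15×(56.1−19.4) + 518.0 + 1.29×(88.6−56.1) = 638.83 kJ/kg
Q = 5670 MJ/h = 1575 kJ/s = 94500 kJ/min
ṁ = Q/Δh = 94500 / 638.83 = 147.93 kg/min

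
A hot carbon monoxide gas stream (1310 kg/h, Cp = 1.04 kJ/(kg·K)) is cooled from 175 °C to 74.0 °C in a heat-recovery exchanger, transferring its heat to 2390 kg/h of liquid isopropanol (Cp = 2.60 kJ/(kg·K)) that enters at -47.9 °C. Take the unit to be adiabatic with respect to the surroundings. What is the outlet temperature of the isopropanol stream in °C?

T_c,out = -25.8 °C

Heat released by hot stream: Q = 1310 × 1.04 × (175 − 74.0) = 137600 kJ/h
Energy balance on cold side (adiabatic exchanger): Q = ṁ_c·Cp_c·(T_c,out − T_c,in)
T_c,out = -47.9 + 137600/(2390 × 2.60) = -25.756 °C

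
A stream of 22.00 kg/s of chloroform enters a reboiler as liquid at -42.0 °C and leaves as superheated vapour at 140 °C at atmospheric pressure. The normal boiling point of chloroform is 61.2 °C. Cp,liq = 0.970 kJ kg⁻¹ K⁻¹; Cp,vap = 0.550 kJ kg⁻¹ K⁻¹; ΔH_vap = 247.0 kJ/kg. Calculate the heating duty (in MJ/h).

Q = 30900 MJ/h

liquid -42.0→61.2 °C: 100.1 kJ/kg
vaporisation at 61.2 °C: 247 kJ/kg
vapour 61.2→140 °C: 43.34 kJ/kg
Δh = 100.1 + 247 + 43.34 = 390.44 kJ/kg
Q = ṁ·Δh = 22.00 kg/s × 390.44 kJ/kg = 8589.8 kJ/s
|Q| = 8589.8 kW = 30923 MJ/h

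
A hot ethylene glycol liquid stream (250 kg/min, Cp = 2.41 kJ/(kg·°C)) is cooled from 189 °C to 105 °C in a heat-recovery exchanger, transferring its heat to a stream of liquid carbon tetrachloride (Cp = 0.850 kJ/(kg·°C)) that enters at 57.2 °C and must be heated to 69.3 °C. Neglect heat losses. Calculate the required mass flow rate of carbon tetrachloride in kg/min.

ṁ_c = 4920 kg/min

Heat released by hot stream: Q = 250 × 2.41 × (189 − 105) = 50610 kJ/min
Energy balance on cold side (adiabatic exchanger): Q = ṁ_c·Cp_c·(T_c,out − T_c,in)
ṁ_c = 50610 / [0.850 × (69.3 − 57.2)] = 4920.8 kg/min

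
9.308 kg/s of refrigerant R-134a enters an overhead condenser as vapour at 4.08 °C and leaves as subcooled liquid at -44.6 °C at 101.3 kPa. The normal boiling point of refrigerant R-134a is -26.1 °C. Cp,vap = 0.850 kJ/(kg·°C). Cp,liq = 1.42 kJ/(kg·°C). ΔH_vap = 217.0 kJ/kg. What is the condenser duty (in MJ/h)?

vapour 4.08→-26.1 °C: -25.653 kJ/kg
condensation at -26.1 °C: -217 kJ/kg
liquid -26.1→-44.6 °C: -26.27 kJ/kg
Δh = -25.653 + -217 + -26.27 = -268.92 kJ/kg
Q = ṁ·Δh = 9.308 kg/s × -268.92 kJ/kg = -2503.1 kJ/s
|Q| = 2503.1 kW = 9011.3 MJ/h

Q_c = 9010 MJ/h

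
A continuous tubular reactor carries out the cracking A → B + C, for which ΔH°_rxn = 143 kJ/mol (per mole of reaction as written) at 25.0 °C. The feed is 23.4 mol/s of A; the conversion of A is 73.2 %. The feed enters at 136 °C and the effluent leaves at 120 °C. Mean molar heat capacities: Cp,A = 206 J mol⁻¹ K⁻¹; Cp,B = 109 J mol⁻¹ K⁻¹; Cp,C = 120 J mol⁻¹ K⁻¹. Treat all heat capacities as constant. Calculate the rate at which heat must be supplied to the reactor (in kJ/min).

Extent of reaction ξ = 0.732 × 23.4 = 17.129 mol/s
Reaction term: ξ·ΔH°_rxn = 17.129 × 143 = 2449.4 kJ/s
Sensible, feed 136→25 °C: -535.06 kJ/s
Outlet flows (mol/s): A 6.2712, B 17.129, C 17.129
Sensible, products 25→120 °C: 495.36 kJ/s
Q = ΔH = 2409.7 kJ/s = 2409.7 kW
Heat supplied = 144580 kJ/min

Q_in = 145000 kJ/min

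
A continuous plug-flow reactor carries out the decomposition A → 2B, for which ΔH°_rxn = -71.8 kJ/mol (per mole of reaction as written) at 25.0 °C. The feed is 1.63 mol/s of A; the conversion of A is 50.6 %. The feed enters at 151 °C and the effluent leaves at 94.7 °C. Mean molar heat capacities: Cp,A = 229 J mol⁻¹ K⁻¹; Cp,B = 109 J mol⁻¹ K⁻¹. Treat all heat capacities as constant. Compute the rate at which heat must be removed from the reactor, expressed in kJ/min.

Extent of reaction ξ = 0.506 × 1.63 = 0.82478 mol/s
Reaction term: ξ·ΔH°_rxn = 0.82478 × -71.8 = -59.219 kJ/s
Sensible, feed 151→25 °C: -47.032 kJ/s
Outlet flows (mol/s): A 0.80522, B 1.6496
Sensible, products 25→94.7 °C: 25.385 kJ/s
Q = ΔH = -80.867 kJ/s = -80.867 kW
Heat removed = 4852 kJ/min

Q_out = 4850 kJ/min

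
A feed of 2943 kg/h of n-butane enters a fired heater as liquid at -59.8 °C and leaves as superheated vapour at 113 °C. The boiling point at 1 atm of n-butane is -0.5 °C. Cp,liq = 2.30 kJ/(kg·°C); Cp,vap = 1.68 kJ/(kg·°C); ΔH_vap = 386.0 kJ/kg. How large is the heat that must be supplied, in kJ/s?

Q = 583 kJ/s

liquid -59.8→-0.5 °C: 136.39 kJ/kg
vaporisation at -0.5 °C: 386 kJ/kg
vapour -0.5→113 °C: 190.68 kJ/kg
Δh = 136.39 + 386 + 190.68 = 713.07 kJ/kg
Q = ṁ·Δh = 2943 kg/h × 713.07 kJ/kg = 2.0986e+06 kJ/h
|Q| = 582.93 kW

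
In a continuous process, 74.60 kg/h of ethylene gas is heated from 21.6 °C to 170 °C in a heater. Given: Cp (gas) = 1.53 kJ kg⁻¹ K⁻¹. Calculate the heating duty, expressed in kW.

Q = 4.71 kW

Q = ṁ·Cp·ΔT = 74.60 × 1.53 × (170 − 21.6) = 16938 kJ/h
Converting: 16938 / 3600 s = 4.705 kW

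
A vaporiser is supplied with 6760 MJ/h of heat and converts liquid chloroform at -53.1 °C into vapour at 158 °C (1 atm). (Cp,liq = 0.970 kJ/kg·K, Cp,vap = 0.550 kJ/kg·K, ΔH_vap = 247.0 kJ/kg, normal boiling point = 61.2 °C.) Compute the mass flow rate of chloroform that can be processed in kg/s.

Δh = 0.970×(61.2−-53.1) + 247.0 + 0.550×(158−61.2) = 411.11 kJ/kg
Q = 6760 MJ/h = 1877.8 kJ/s = 1877.8 kJ/s
ṁ = Q/Δh = 1877.8 / 411.11 = 4.5676 kg/s

ṁ = 4.57 kg/s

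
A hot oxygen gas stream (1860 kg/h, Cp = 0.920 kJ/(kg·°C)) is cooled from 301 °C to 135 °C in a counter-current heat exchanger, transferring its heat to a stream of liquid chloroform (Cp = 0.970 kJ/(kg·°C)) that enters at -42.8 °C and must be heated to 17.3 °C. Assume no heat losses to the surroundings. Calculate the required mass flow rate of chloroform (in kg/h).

ṁ_c = 4870 kg/h

Heat released by hot stream: Q = 1860 × 0.920 × (301 − 135) = 284060 kJ/h
Energy balance on cold side (adiabatic exchanger): Q = ṁ_c·Cp_c·(T_c,out − T_c,in)
ṁ_c = 284060 / [0.970 × (17.3 − -42.8)] = 4872.6 kg/h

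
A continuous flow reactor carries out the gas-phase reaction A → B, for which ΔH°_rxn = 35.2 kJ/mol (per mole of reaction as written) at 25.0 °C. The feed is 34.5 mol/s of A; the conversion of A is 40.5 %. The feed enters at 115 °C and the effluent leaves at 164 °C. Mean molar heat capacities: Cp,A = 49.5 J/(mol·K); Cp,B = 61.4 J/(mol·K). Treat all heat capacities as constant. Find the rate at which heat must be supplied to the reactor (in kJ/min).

Q_in = 35900 kJ/min

Extent of reaction ξ = 0.405 × 34.5 = 13.973 mol/s
Reaction term: ξ·ΔH°_rxn = 13.973 × 35.2 = 491.83 kJ/s
Sensible, feed 115→25 °C: -153.7 kJ/s
Outlet flows (mol/s): A 20.527, B 13.973
Sensible, products 25→164 °C: 260.49 kJ/s
Q = ΔH = 598.62 kJ/s = 598.62 kW
Heat supplied = 35917 kJ/min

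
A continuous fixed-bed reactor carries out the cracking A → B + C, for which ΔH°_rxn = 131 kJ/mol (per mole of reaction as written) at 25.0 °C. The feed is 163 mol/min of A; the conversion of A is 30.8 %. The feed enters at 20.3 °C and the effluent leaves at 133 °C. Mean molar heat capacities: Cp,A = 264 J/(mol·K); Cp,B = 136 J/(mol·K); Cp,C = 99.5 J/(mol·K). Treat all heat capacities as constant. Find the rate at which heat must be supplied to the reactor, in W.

Q_in = 188000 W

Extent of reaction ξ = 0.308 × 163 = 50.204 mol/min
Reaction term: ξ·ΔH°_rxn = 50.204 × 131 = 6576.7 kJ/min
Sensible, feed 20.3→25 °C: 202.25 kJ/min
Outlet flows (mol/min): A 112.8, B 50.204, C 50.204
Sensible, products 25→133 °C: 4492.9 kJ/min
Q = ΔH = 11272 kJ/min = 187.87 kW
Heat supplied = 187870 W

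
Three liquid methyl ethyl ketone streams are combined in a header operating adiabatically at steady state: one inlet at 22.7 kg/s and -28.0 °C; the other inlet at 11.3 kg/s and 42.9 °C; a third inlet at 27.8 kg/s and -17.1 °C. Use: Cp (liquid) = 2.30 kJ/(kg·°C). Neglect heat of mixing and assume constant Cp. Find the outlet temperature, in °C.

T_out = -10.1 °C

Adiabatic, steady state ⇒ Σ ṁᵢCp,ᵢ(T_out − Tᵢ) = 0
T_out = Σ ṁᵢCp,ᵢTᵢ / Σ ṁᵢCp,ᵢ
      = -1440.3 / 142.14 = -10.133 °C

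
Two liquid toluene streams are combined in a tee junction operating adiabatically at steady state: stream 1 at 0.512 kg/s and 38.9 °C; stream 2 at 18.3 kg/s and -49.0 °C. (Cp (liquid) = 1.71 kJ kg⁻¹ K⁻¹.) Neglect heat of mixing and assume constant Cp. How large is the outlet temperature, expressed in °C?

Adiabatic, steady state ⇒ Σ ṁᵢCp,ᵢ(T_out − Tᵢ) = 0
T_out = Σ ṁᵢCp,ᵢTᵢ / Σ ṁᵢCp,ᵢ
      = -1499.3 / 32.169 = -46.608 °C

T_out = -46.6 °C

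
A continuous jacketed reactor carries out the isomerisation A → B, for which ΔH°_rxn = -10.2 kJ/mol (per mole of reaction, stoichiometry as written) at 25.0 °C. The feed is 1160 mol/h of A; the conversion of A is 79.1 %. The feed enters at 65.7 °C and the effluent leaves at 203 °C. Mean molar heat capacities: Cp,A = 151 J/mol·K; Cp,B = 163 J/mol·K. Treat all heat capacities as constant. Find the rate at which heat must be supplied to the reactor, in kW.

Q_in = 4.63 kW

Extent of reaction ξ = 0.791 × 1160 = 917.56 mol/h
Reaction term: ξ·ΔH°_rxn = 917.56 × -10.2 = -9359.1 kJ/h
Sensible, feed 65.7→25 °C: -7129 kJ/h
Outlet flows (mol/h): A 242.44, B 917.56
Sensible, products 25→203 °C: 33138 kJ/h
Q = ΔH = 16650 kJ/h = 4.6251 kW
Heat supplied = 4.6251 kW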